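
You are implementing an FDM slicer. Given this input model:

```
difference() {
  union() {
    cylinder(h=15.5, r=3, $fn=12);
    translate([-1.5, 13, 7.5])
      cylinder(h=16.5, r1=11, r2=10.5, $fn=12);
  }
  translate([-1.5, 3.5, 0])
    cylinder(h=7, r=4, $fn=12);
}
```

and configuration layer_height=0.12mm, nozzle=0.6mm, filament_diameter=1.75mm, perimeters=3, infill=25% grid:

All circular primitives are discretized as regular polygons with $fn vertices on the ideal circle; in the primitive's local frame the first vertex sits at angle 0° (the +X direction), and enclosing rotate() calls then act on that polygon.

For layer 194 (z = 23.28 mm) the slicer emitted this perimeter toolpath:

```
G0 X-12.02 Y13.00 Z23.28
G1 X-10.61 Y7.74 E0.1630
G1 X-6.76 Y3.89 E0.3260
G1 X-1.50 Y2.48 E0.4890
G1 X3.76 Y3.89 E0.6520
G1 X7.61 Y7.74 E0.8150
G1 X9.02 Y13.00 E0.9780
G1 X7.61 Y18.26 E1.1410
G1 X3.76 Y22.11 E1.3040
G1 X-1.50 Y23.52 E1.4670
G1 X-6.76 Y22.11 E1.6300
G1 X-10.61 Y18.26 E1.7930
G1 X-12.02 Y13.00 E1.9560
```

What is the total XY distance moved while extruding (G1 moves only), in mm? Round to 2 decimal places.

65.34 mm

Sum the Euclidean lengths of each G1 segment: total = 65.34 mm.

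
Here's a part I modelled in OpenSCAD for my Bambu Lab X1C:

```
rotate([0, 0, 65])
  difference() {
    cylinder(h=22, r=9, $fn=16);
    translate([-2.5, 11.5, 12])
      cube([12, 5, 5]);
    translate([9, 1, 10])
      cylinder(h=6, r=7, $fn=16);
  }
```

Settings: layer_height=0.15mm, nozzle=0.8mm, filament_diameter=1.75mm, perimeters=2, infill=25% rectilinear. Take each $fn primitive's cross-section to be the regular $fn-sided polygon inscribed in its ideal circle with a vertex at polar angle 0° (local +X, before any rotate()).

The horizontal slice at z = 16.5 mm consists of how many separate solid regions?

At z = 16.5 mm: the r=9 cylinder contributes a regular 16-gon of circumradius 9; the cube at (-2.5, 11.5) (footprint 12×5) is included at this height; the cylinder at (9, 1) does not reach this height (z outside [10, 16]); Taking the first minus the rest: starting from the r=9 cylinder, the 12×5 cube at (-2.5, 11.5) misses the remaining region (no effect) — 1 connected region; (rotated 65° about Z; rotation is an isometry so areas/perimeters/island counts are preserved). The result has 1 disconnected region.

1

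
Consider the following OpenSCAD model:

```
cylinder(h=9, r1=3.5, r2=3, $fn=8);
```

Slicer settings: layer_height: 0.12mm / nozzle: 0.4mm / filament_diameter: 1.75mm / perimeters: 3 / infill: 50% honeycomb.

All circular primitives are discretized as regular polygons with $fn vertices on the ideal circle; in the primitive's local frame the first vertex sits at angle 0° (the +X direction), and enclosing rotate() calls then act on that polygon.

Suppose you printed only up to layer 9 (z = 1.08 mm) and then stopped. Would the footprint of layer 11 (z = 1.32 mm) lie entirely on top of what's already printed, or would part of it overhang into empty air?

Compare the two slices. At z = 1.08: the cone (r1=3.5→r2=3) has section circumradius 3.440 here — a regular 8-gon (area = (8/2)·3.440²·sin(360°/8) = 33.47 mm²). At z = 1.32: the cone contributes a regular 8-gon of circumradius 3.427 (interpolated between r1=3.5 and r2=3 at t=0.147) (area = (8/2)·3.427²·sin(360°/8) = 33.21 mm²). Checking containment: the cross-section at z = 1.32 is a subset of the cross-section at z = 1.08.

entirely on top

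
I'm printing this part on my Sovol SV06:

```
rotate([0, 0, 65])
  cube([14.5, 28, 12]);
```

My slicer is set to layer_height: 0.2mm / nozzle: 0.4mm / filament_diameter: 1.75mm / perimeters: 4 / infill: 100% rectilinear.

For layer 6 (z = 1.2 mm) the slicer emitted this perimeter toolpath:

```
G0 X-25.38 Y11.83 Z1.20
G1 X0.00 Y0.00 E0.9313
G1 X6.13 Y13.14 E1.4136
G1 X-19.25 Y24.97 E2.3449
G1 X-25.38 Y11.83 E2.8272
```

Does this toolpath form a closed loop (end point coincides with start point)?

Start point (G0): (-25.38, 11.83). End point (last G1): the path returns to the start — closed.

yes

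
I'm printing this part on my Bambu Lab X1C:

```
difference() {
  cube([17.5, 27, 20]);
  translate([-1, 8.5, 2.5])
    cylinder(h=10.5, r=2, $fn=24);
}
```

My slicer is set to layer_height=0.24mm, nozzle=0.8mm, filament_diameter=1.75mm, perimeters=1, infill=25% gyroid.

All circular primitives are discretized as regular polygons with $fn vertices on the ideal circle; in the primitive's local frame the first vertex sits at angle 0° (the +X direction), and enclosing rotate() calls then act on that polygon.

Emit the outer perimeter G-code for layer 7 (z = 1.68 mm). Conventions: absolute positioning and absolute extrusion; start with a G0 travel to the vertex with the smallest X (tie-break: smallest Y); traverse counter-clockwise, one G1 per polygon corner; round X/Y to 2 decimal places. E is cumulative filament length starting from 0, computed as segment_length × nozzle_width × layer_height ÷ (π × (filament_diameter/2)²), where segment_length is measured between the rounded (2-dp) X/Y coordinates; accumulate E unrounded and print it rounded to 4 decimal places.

At z = 1.68 mm: the 17.5×27 cube contributes its full rectangle; the cylinder at (-1, 8.5) is not intersected at this z (z outside [2.5, 13]); Subtracting the remaining from the first: none of the subtracted shapes is present at this height, so the 17.5×27 cube is unchanged — 1 connected region. The outline is a single polygon with 4 vertices. Extrusion per mm of travel: 0.8 × 0.24 / (π × 0.875²) = 0.079824. Accumulating E over each segment gives final E = 7.1044.

G0 X0.00 Y0.00 Z1.68
G1 X17.50 Y0.00 E1.3969
G1 X17.50 Y27.00 E3.5522
G1 X0.00 Y27.00 E4.9491
G1 X0.00 Y0.00 E7.1044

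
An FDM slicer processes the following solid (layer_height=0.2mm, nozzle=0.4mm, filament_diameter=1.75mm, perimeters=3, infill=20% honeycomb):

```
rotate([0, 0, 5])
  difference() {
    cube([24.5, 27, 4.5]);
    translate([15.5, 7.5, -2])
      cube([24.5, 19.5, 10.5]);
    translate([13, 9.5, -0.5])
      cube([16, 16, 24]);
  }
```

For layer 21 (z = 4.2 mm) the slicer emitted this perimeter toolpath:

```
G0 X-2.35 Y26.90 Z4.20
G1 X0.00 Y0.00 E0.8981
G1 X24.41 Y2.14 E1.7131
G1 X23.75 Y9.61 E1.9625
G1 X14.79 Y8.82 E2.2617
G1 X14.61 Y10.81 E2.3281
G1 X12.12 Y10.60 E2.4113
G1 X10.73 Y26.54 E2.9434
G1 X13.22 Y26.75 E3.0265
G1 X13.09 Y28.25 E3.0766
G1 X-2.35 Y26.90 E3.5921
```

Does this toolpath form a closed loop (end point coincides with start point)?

Start point (G0): (-2.35, 26.90). End point (last G1): the path returns to the start — closed.

yes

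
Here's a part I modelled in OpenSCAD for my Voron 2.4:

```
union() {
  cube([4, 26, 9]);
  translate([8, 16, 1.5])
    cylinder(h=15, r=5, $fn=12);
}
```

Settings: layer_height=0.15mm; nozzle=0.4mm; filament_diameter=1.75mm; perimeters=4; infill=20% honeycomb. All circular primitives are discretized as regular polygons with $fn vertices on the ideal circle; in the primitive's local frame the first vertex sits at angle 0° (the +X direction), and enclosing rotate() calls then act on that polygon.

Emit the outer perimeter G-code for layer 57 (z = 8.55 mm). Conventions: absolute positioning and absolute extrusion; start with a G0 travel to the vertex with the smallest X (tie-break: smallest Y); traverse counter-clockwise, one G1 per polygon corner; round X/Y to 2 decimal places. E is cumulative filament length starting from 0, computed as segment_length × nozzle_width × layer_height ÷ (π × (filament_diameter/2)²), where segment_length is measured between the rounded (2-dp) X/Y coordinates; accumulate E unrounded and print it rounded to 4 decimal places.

G0 X0.00 Y0.00 Z8.55
G1 X4.00 Y0.00 E0.0998
G1 X4.00 Y13.17 E0.4283
G1 X5.50 Y11.67 E0.4812
G1 X8.00 Y11.00 E0.5458
G1 X10.50 Y11.67 E0.6104
G1 X12.33 Y13.50 E0.6749
G1 X13.00 Y16.00 E0.7395
G1 X12.33 Y18.50 E0.8040
G1 X10.50 Y20.33 E0.8686
G1 X8.00 Y21.00 E0.9332
G1 X5.50 Y20.33 E0.9977
G1 X4.00 Y18.83 E1.0506
G1 X4.00 Y26.00 E1.2295
G1 X0.00 Y26.00 E1.3293
G1 X0.00 Y0.00 E1.9778

At z = 8.55 mm: the 4×26 cube contributes its full rectangle; the r=5 cylinder at (8, 16) gives a regular 12-gon of circumradius 5 (constant along its height); Taking the union: the regions partially overlap (shared area 3.43 mm²), so overlapping operands fuse into one piece — 1 connected region. The outline is a single polygon with 15 vertices. Extrusion per mm of travel: 0.4 × 0.15 / (π × 0.875²) = 0.024945. Accumulating E over each segment gives final E = 1.9778.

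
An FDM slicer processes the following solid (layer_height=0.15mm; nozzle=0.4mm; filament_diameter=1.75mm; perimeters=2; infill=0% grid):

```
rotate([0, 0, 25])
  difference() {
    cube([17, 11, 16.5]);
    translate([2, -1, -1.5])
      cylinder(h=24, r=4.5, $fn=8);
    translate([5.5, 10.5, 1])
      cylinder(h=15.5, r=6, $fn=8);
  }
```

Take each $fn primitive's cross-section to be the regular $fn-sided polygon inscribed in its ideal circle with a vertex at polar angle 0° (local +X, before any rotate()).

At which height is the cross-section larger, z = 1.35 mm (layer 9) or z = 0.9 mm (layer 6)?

layer 6 (z = 0.9 mm)

Layer 9 (z = 1.35): the 17×11 cube contributes its full rectangle (area 187.00 mm²); the r=4.5 cylinder at (2, -1) contributes a regular 8-gon of circumradius 4.5 (area = (8/2)·4.500²·sin(360°/8) = 57.28 mm²); the r=6 cylinder at (5.5, 10.5) contributes a regular 8-gon of circumradius 6 (area = (8/2)·6.000²·sin(360°/8) = 101.82 mm²); Subtracting the remaining from the first: starting from the 17×11 cube (187.00 mm²), the r=4.5 cylinder at (2, -1) partially overlaps it — only the 16.20 mm² overlap (of its 57.28 mm²) is removed, clipping the outline; the r=6 cylinder at (5.5, 10.5) partially overlaps it — only the 56.31 mm² overlap (of its 101.82 mm²) is removed, clipping the outline — area = 114.49 mm²; (rotated 25° about Z; rotation is an isometry so areas/perimeters/island counts are preserved). So its area = 114.49 mm². Layer 6 (z = 0.9): the cube (footprint 17×11) is included at this height (area 187.00 mm²); the cylinder at (2, -1): section is a regular 8-gon, circumradius r=4.5 (area = (8/2)·4.500²·sin(360°/8) = 57.28 mm²); the cylinder at (5.5, 10.5) does not reach this height (z outside [1, 16.5]); Subtracting the remaining from the first: starting from the 17×11 cube (187.00 mm²), the r=4.5 cylinder at (2, -1) partially overlaps it — only the 16.20 mm² overlap (of its 57.28 mm²) is removed, clipping the outline — area = 170.80 mm²; (rotated 25° about Z; rotation is an isometry so areas/perimeters/island counts are preserved). So its area = 170.80 mm². Layer 6 is larger (170.80 vs 114.49 mm²).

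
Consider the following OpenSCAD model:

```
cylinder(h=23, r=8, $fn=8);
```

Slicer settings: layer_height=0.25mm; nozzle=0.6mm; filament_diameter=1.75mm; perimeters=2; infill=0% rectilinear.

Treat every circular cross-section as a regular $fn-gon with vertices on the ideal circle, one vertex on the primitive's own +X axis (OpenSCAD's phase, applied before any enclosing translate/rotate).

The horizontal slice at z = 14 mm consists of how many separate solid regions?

At z = 14 mm: the cylinder: section is a regular 8-gon, circumradius r=8. The result has 1 disconnected region.

1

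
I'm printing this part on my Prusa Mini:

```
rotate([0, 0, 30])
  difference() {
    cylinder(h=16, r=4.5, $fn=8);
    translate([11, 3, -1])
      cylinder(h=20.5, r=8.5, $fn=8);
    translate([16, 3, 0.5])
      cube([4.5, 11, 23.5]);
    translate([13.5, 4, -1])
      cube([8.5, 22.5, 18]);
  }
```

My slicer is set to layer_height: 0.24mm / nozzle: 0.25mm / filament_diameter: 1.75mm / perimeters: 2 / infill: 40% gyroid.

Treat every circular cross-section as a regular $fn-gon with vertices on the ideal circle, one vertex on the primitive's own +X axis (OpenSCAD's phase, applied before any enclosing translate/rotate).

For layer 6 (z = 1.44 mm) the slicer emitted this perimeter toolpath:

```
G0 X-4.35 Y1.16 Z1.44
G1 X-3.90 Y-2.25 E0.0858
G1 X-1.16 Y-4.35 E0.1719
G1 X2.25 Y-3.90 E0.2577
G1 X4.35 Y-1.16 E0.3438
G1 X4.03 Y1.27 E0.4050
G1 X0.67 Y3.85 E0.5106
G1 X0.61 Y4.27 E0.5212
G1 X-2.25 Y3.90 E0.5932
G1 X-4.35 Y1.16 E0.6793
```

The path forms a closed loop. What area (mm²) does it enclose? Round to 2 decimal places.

Apply the shoelace formula to the sequence of (X, Y) vertices; enclosed area = 54.53 mm².

54.53 mm²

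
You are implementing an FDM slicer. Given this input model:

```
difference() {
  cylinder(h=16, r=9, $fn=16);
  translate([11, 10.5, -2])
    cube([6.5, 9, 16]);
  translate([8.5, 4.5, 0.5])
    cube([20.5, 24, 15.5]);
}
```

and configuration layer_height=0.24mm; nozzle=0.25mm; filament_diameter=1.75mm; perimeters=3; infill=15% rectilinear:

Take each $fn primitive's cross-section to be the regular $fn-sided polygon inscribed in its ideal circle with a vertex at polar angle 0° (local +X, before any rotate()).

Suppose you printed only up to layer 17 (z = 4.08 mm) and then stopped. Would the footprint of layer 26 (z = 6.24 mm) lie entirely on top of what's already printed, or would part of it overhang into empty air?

entirely on top

Compare the two slices. At z = 4.08: the r=9 cylinder contributes a regular 16-gon of circumradius 9 (area = (16/2)·9.000²·sin(360°/16) = 247.98 mm²); the 6.5×9 cube at (11, 10.5) contributes its full rectangle (area 58.50 mm²); the cube at (8.5, 4.5) is present — its section is the full 20.5×24 rectangle (area 492.00 mm²); Subtracting the remaining from the first: starting from the r=9 cylinder (247.98 mm²), the 6.5×9 cube at (11, 10.5) misses the remaining region (no effect); the 20.5×24 cube at (8.5, 4.5) misses the remaining region (no effect) — area = 247.98 mm². At z = 6.24: the r=9 cylinder gives a regular 16-gon of circumradius 9 (constant along its height) (area = (16/2)·9.000²·sin(360°/16) = 247.98 mm²); the cube at (11, 10.5) is present — its section is the full 6.5×9 rectangle (area 58.50 mm²); the cube at (8.5, 4.5) is present — its section is the full 20.5×24 rectangle (area 492.00 mm²); After the difference (first − rest): starting from the r=9 cylinder (247.98 mm²), the 6.5×9 cube at (11, 10.5) misses the remaining region (no effect); the 20.5×24 cube at (8.5, 4.5) misses the remaining region (no effect) — area = 247.98 mm². Checking containment: the cross-section at z = 6.24 is a subset of the cross-section at z = 4.08.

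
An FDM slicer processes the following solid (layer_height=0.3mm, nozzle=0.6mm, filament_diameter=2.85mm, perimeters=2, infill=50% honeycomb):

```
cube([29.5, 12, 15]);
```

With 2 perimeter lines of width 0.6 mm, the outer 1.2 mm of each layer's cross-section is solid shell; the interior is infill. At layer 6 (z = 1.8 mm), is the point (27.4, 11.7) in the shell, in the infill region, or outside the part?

shell

At z = 1.8 mm: the cube (footprint 29.5×12) is included at this height. Overall, the cross-section is a single solid region. The nearest boundary edge runs (29.50, 12.00)→(0.00, 12.00); distance from the point to it = 0.30 mm. The point is inside the cross-section, 0.30 mm from the nearest boundary — within the 1.2 mm shell band (2 × 0.6).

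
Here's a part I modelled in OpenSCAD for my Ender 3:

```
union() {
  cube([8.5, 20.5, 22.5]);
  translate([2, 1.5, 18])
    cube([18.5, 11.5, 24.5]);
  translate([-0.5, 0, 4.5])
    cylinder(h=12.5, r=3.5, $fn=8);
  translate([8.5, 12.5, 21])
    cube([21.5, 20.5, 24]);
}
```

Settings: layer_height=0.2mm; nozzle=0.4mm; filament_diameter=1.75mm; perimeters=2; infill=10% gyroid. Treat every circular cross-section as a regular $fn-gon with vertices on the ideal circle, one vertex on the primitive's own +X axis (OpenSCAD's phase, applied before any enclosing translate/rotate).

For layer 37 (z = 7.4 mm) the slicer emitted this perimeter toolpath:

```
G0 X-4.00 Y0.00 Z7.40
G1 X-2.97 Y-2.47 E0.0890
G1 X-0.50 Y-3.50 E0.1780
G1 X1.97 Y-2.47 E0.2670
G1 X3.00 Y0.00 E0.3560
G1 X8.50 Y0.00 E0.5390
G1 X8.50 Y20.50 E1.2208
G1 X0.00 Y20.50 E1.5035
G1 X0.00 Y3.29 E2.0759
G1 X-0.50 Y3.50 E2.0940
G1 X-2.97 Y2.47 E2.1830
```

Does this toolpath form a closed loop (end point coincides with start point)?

Start point (G0): (-4.00, 0.00). End point (last G1): the path does not return to the start — open.

no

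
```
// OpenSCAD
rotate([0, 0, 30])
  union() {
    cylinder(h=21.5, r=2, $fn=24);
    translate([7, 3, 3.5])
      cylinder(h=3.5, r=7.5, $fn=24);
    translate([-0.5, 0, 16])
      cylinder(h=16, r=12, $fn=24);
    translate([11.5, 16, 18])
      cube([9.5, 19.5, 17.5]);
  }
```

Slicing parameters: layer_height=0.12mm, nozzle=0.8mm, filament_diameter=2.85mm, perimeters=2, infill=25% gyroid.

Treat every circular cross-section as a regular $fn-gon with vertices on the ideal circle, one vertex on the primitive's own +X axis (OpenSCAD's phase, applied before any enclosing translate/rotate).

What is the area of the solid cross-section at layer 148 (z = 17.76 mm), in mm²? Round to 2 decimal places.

447.24 mm²

At z = 17.76 mm: the r=2 cylinder gives a regular 24-gon of circumradius 2 (constant along its height) (area = (24/2)·2.000²·sin(360°/24) = 12.42 mm²); the cylinder at (7, 3) does not reach this height (z outside [3.5, 7]); the r=12 cylinder at (-0.5, 0) gives a regular 24-gon of circumradius 12 (constant along its height) (area = (24/2)·12.000²·sin(360°/24) = 447.24 mm²); the cube at (11.5, 16) is not intersected at this z (z outside [18, 35.5]); Combining (union): the r=2 cylinder lies entirely inside the r=12 cylinder at (-0.5, 0), so the union is just the r=12 cylinder at (-0.5, 0) — area = 447.24 mm²; (rotated 30° about Z; rotation is an isometry so areas/perimeters/island counts are preserved). Overall, the cross-section is a single solid region. Net area = 447.24 mm².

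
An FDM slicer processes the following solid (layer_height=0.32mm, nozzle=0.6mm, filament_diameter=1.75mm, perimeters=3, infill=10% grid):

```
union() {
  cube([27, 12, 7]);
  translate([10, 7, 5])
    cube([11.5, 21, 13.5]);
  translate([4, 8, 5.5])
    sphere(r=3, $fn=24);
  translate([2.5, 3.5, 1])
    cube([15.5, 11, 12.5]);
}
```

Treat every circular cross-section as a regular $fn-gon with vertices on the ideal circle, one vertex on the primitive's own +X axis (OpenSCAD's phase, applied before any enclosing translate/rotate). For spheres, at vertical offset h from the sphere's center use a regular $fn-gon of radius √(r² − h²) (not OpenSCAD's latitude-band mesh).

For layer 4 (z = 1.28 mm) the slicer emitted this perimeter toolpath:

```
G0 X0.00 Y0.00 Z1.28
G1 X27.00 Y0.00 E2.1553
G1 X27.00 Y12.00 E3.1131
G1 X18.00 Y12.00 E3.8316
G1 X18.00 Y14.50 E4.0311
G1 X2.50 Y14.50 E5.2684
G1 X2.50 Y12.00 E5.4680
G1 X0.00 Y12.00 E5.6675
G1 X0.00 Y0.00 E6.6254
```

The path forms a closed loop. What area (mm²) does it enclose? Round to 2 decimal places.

362.75 mm²

Apply the shoelace formula to the sequence of (X, Y) vertices; enclosed area = 362.75 mm².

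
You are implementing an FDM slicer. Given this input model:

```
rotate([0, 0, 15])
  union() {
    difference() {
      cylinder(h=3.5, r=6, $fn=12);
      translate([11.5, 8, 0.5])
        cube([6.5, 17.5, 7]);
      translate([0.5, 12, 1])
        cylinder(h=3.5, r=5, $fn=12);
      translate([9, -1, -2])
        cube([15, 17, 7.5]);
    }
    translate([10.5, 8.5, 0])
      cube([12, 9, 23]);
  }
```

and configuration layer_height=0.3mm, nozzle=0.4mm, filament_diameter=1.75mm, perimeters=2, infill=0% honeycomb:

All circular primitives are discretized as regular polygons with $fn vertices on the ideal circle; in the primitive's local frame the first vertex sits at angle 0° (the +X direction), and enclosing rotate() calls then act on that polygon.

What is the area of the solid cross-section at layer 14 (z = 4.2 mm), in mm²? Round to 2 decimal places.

108.00 mm²

At z = 4.2 mm: the cylinder is not intersected at this z (z outside [0, 3.5]); the 6.5×17.5 cube at (11.5, 8) contributes its full rectangle (area 113.75 mm²); the r=5 cylinder at (0.5, 12) gives a regular 12-gon of circumradius 5 (constant along its height) (area = (12/2)·5.000²·sin(360°/12) = 75.00 mm²); the 15×17 cube at (9, -1) contributes its full rectangle (area 255.00 mm²); After the difference (first − rest): the first operand is absent here, so nothing remains; the cube at (10.5, 8.5) is present — its section is the full 12×9 rectangle (area 108.00 mm²); Combining (union): only the 12×9 cube at (10.5, 8.5) is present, so the union is just that shape — area = 108.00 mm²; (whole slice rotated 15° about Z — lengths, areas and connectivity unchanged). Overall, the cross-section is a single solid region. Net area = 108.00 mm².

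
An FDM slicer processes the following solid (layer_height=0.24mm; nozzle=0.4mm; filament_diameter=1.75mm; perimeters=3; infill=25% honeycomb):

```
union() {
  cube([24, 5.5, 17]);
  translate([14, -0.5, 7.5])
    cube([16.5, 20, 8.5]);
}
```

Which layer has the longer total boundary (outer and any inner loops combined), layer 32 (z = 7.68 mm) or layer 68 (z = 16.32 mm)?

Layer 32 (z = 7.68): the cube is present — its section is the full 24×5.5 rectangle (perimeter 59.00 mm); the cube at (14, -0.5) is present — its section is the full 16.5×20 rectangle (perimeter 73.00 mm); Taking the union: the regions partially overlap (shared area 55.00 mm²), so the edge portions inside another operand are dropped and the merged outline is re-measured after clipping — boundary = 101.00 mm. So its perimeter = 101.00 mm. Layer 68 (z = 16.32): the cube is present — its section is the full 24×5.5 rectangle (perimeter 59.00 mm); the cube at (14, -0.5) does not reach this height (z outside [7.5, 16]); Combining (union): only the 24×5.5 cube is present, so the union is just that shape — boundary = 59.00 mm. So its perimeter = 59.00 mm. Layer 32 is larger (101.00 vs 59.00 mm).

layer 32 (z = 7.68 mm)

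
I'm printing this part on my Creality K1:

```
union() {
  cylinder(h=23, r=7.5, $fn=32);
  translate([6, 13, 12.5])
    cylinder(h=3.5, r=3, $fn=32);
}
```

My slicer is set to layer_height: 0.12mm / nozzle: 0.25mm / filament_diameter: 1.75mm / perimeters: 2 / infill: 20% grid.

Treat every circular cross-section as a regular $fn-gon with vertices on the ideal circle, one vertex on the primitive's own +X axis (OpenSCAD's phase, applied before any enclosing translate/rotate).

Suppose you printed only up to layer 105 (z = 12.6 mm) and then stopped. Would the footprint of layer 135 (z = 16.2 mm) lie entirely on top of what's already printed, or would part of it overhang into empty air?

Compare the two slices. At z = 12.6: the cylinder: section is a regular 32-gon, circumradius r=7.5 (area = (32/2)·7.500²·sin(360°/32) = 175.58 mm²); the cylinder at (6, 13): section is a regular 32-gon, circumradius r=3 (area = (32/2)·3.000²·sin(360°/32) = 28.09 mm²); Combining (union): the 2 present regions are separate (no shared area or edge), so areas and boundary lengths simply add and each stays a separate island — area = 203.67 mm². At z = 16.2: the r=7.5 cylinder contributes a regular 32-gon of circumradius 7.5 (area = (32/2)·7.500²·sin(360°/32) = 175.58 mm²); the cylinder at (6, 13) does not reach this height (z outside [12.5, 16]); Merging all regions: only the r=7.5 cylinder is present, so the union is just that shape — area = 175.58 mm². Checking containment: the cross-section at z = 16.2 is a subset of the cross-section at z = 12.6.

entirely on top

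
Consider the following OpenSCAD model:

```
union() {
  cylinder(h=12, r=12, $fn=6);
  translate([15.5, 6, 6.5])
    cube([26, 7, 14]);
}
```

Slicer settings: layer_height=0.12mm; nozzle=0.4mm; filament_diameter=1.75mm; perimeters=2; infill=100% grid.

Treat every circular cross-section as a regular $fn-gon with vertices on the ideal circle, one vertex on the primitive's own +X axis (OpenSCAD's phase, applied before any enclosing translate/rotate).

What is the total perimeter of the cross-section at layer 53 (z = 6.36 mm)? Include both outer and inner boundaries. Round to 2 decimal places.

72.00 mm

At z = 6.36 mm: the cylinder: section is a regular 6-gon, circumradius r=12 (perimeter = 2·6·12.000·sin(180°/6) = 72.00 mm); the cube at (15.5, 6) does not reach this height (z outside [6.5, 20.5]); Taking the union: only the r=12 cylinder is present, so the union is just that shape — boundary = 72.00 mm. Overall, the cross-section is a single solid region. Total boundary length (outer) = 72.00 mm.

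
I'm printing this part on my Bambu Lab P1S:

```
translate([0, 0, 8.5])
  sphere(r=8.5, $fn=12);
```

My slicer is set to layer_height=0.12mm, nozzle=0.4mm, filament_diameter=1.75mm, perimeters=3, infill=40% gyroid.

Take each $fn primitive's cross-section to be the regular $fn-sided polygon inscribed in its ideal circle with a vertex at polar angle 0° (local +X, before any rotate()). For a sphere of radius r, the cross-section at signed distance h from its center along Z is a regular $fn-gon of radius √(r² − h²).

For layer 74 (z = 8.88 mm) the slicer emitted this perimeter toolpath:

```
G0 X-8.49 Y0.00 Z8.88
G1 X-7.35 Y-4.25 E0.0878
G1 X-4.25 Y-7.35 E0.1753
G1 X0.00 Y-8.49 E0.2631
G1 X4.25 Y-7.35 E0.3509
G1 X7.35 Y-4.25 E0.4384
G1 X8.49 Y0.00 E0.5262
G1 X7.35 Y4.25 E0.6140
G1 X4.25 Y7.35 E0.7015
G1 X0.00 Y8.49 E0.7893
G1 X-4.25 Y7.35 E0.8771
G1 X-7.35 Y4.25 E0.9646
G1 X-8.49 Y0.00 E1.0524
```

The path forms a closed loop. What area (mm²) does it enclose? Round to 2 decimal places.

Apply the shoelace formula to the sequence of (X, Y) vertices; enclosed area = 216.25 mm².

216.25 mm²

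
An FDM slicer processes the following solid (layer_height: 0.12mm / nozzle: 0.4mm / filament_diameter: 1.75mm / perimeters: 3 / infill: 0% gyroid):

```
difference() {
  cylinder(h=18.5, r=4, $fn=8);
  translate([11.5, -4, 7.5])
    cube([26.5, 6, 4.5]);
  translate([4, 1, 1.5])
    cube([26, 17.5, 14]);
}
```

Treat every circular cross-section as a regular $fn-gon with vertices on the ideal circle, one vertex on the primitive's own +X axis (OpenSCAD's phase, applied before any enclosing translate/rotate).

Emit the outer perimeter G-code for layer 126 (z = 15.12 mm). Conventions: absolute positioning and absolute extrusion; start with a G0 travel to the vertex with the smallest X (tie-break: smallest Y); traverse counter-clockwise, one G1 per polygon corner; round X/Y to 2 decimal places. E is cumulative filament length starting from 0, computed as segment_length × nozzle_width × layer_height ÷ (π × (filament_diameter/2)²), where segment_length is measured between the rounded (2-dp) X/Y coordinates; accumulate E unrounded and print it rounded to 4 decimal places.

G0 X-4.00 Y0.00 Z15.12
G1 X-2.83 Y-2.83 E0.0611
G1 X0.00 Y-4.00 E0.1222
G1 X2.83 Y-2.83 E0.1833
G1 X4.00 Y0.00 E0.2444
G1 X2.83 Y2.83 E0.3056
G1 X0.00 Y4.00 E0.3667
G1 X-2.83 Y2.83 E0.4278
G1 X-4.00 Y0.00 E0.4889

At z = 15.12 mm: the r=4 cylinder gives a regular 8-gon of circumradius 4 (constant along its height); the cube at (11.5, -4) does not reach this height (z outside [7.5, 12]); the cube at (4, 1) (footprint 26×17.5) is included at this height; Subtracting the remaining from the first: starting from the r=4 cylinder, the 26×17.5 cube at (4, 1) misses the remaining region (no effect) — 1 connected region. The outline is a single polygon with 8 vertices. Extrusion per mm of travel: 0.4 × 0.12 / (π × 0.875²) = 0.019956. Accumulating E over each segment gives final E = 0.4889.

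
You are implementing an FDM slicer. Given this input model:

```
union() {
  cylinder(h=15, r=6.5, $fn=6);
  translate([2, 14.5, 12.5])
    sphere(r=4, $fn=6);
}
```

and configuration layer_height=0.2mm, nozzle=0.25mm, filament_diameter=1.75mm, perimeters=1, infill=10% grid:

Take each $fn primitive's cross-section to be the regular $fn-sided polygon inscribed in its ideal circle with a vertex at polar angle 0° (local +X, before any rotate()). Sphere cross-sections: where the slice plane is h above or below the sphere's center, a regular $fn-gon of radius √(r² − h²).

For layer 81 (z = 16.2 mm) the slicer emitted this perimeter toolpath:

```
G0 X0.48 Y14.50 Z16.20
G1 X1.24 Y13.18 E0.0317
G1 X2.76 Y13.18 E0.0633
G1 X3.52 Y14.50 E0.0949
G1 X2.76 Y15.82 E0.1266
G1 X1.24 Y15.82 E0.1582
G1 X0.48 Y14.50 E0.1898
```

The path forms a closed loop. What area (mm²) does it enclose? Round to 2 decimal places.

Apply the shoelace formula to the sequence of (X, Y) vertices; enclosed area = 6.02 mm².

6.02 mm²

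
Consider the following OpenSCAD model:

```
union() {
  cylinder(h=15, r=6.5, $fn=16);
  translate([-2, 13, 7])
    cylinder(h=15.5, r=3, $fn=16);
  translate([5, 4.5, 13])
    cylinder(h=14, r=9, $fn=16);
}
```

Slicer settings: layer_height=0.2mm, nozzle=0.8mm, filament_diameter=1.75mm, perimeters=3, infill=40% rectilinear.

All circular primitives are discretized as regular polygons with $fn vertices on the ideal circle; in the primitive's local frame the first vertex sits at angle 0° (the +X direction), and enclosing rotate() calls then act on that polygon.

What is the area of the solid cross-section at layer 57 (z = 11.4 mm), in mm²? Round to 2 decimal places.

At z = 11.4 mm: the r=6.5 cylinder contributes a regular 16-gon of circumradius 6.5 (area = (16/2)·6.500²·sin(360°/16) = 129.35 mm²); the r=3 cylinder at (-2, 13) contributes a regular 16-gon of circumradius 3 (area = (16/2)·3.000²·sin(360°/16) = 27.55 mm²); the cylinder at (5, 4.5) is absent (z outside [13, 27]); Combining (union): the 2 present regions are separate (no shared area or edge), so areas and boundary lengths simply add and each stays a separate island — area = 156.90 mm². Overall, the cross-section has 2 separate islands. Net area = 156.90 mm².

156.90 mm²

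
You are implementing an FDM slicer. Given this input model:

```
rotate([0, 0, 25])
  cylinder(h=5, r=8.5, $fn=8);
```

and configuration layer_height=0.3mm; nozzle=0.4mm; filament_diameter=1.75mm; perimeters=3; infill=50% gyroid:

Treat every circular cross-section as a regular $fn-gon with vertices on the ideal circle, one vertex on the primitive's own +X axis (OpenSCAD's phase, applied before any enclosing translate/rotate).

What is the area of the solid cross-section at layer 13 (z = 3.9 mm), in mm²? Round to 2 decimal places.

204.35 mm²

At z = 3.9 mm: the r=8.5 cylinder contributes a regular 8-gon of circumradius 8.5 (area = (8/2)·8.500²·sin(360°/8) = 204.35 mm²); (whole slice rotated 25° about Z — lengths, areas and connectivity unchanged). Overall, the cross-section is a single solid region. Net area = 204.35 mm².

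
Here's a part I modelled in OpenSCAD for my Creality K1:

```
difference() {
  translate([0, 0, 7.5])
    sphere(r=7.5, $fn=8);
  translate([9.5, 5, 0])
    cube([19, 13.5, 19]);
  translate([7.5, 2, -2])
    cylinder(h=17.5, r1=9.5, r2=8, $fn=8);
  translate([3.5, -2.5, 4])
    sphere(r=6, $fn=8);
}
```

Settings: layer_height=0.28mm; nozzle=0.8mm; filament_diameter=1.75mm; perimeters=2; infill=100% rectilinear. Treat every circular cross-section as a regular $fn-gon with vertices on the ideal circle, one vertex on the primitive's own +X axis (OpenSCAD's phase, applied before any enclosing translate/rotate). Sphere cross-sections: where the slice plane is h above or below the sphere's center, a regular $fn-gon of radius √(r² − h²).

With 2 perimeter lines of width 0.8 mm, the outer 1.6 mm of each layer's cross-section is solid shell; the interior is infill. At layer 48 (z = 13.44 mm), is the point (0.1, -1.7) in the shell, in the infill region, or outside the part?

At z = 13.44 mm: the r=7.5 sphere contributes a regular 8-gon of circumradius √(7.5²−5.94²) = 4.579; the cube at (9.5, 5) (footprint 19×13.5) is included at this height; the cone at (7.5, 2): at t=0.882 of its height the radius interpolates to r₁+(r₂−r₁)t = 8.177, giving a regular 8-gon of that circumradius; the sphere at (3.5, -2.5) is not intersected at this z (|z−center|=9.440 > r=6); After the difference (first − rest): starting from the r=7.5 sphere, the 19×13.5 cube at (9.5, 5) misses the remaining region (no effect); the cone at (7.5, 2) partially overlaps it — only the 26.27 mm² overlap (of its 189.10 mm²) is removed, clipping the outline — 1 connected region. Overall, the cross-section is a single solid region. The nearest boundary edge runs (-0.68, 2.00)→(1.72, -3.78); distance from the point to it = 0.70 mm. The point is inside the cross-section, 0.70 mm from the nearest boundary — within the 1.6 mm shell band (2 × 0.8).

shell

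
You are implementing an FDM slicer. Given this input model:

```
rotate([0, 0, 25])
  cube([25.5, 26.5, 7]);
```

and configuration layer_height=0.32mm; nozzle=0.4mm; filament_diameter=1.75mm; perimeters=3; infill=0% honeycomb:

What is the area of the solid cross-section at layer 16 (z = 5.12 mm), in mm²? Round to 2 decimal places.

675.75 mm²

At z = 5.12 mm: the cube is present — its section is the full 25.5×26.5 rectangle (area 675.75 mm²); (rotated 25° about Z; rotation is an isometry so areas/perimeters/island counts are preserved). Overall, the cross-section is a single solid region. Net area = 675.75 mm².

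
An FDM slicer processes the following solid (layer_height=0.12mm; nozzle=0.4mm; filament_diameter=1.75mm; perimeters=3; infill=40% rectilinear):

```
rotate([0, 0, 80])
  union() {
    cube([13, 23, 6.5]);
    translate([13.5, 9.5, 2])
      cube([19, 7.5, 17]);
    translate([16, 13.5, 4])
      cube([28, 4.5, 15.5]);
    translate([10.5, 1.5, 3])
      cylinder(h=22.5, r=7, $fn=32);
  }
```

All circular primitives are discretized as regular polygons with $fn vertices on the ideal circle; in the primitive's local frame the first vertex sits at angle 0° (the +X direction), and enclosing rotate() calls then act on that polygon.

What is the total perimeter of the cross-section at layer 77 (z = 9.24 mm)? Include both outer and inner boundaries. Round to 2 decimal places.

At z = 9.24 mm: the cube is not intersected at this z (z outside [0, 6.5]); the cube at (13.5, 9.5) is present — its section is the full 19×7.5 rectangle (perimeter 53.00 mm); the 28×4.5 cube at (16, 13.5) contributes its full rectangle (perimeter 65.00 mm); the r=7 cylinder at (10.5, 1.5) gives a regular 32-gon of circumradius 7 (constant along its height) (perimeter = 2·32·7.000·sin(180°/32) = 43.91 mm); Combining (union): the regions partially overlap (shared area 57.75 mm²), so the edge portions inside another operand are dropped and the merged outline is re-measured after clipping — boundary = 121.91 mm; (rotated 80° about Z; rotation is an isometry so areas/perimeters/island counts are preserved). Overall, the cross-section has 2 separate islands. Total boundary length (outer) = 121.91 mm.

121.91 mm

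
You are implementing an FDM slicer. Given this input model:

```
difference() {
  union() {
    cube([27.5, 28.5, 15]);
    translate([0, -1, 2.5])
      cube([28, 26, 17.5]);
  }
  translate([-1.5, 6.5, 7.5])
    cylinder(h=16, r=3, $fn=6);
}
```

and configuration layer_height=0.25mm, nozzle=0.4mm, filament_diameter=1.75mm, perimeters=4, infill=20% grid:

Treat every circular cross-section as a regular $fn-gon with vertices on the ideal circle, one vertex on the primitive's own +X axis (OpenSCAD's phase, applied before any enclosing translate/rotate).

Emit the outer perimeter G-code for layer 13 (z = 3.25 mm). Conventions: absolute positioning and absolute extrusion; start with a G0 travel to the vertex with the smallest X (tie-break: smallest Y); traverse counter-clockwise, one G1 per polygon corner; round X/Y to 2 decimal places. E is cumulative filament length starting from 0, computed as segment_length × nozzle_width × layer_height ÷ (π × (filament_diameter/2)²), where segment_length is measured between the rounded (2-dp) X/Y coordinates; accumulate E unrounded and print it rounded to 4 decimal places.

G0 X0.00 Y-1.00 Z3.25
G1 X28.00 Y-1.00 E1.1641
G1 X28.00 Y25.00 E2.2451
G1 X27.50 Y25.00 E2.2658
G1 X27.50 Y28.50 E2.4114
G1 X0.00 Y28.50 E3.5547
G1 X0.00 Y-1.00 E4.7811

At z = 3.25 mm: the 27.5×28.5 cube contributes its full rectangle; the cube at (0, -1) (footprint 28×26) is included at this height; Merging all regions: the regions partially overlap (shared area 687.50 mm²), so overlapping operands fuse into one piece — 1 connected region; the cylinder at (-1.5, 6.5) is not intersected at this z (z outside [7.5, 23.5]); Taking the first minus the rest: none of the subtracted shapes is present at this height, so that combined region is unchanged — 1 connected region. The outline is a single polygon with 6 vertices. Extrusion per mm of travel: 0.4 × 0.25 / (π × 0.875²) = 0.041575. Accumulating E over each segment gives final E = 4.7811.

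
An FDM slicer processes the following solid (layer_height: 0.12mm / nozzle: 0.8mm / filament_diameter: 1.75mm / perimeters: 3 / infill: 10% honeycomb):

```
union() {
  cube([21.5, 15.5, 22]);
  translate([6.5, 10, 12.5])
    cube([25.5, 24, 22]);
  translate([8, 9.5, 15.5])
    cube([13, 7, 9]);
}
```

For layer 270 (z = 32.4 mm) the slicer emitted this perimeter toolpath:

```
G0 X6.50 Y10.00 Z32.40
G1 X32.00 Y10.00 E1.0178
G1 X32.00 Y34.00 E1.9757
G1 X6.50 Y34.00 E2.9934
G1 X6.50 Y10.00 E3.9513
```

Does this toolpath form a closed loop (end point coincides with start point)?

yes

Start point (G0): (6.50, 10.00). End point (last G1): the path returns to the start — closed.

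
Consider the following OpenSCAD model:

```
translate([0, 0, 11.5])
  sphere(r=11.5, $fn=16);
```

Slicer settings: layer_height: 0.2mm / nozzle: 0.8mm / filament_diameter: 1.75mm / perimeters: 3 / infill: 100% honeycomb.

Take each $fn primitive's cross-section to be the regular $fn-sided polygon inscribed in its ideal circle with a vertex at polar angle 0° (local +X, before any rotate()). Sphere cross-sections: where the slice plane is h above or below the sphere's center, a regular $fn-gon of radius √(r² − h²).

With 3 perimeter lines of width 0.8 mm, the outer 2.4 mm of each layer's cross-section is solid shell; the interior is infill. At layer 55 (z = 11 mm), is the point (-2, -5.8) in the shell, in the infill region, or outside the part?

infill

At z = 11 mm: the r=11.5 sphere slices to a regular 16-gon of circumradius 11.489 (√(r²−h²) with h=0.5 from center). Overall, the cross-section is a single solid region. The nearest boundary edge runs (-4.40, -10.61)→(-0.00, -11.49); distance from the point to it = 5.19 mm. The point is inside the cross-section and 5.19 mm from the nearest boundary — more than the 2.4 mm shell width (3 × 0.8), so it's in the infill interior.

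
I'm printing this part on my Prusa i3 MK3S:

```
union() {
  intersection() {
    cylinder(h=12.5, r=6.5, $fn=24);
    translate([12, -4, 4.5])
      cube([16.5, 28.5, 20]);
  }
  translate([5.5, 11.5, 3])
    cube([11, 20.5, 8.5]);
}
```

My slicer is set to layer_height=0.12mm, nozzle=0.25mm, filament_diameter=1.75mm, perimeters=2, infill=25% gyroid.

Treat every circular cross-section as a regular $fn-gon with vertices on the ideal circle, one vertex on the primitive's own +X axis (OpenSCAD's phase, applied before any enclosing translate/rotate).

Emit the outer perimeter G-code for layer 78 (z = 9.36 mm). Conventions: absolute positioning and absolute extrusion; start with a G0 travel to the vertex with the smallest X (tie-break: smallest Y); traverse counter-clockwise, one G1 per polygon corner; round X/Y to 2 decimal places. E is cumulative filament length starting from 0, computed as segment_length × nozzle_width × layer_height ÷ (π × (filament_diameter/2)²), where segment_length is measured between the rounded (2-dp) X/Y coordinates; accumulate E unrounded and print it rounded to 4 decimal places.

G0 X5.50 Y11.50 Z9.36
G1 X16.50 Y11.50 E0.1372
G1 X16.50 Y32.00 E0.3929
G1 X5.50 Y32.00 E0.5301
G1 X5.50 Y11.50 E0.7858

At z = 9.36 mm: the r=6.5 cylinder gives a regular 24-gon of circumradius 6.5 (constant along its height); the 16.5×28.5 cube at (12, -4) contributes its full rectangle; After intersecting: the 16.5×28.5 cube at (12, -4) does not overlap the r=6.5 cylinder (empty) — nothing remains; the cube at (5.5, 11.5) (footprint 11×20.5) is included at this height; Merging all regions: only the 11×20.5 cube at (5.5, 11.5) is present, so the union is just that shape — 1 connected region. The outline is a single polygon with 4 vertices. Extrusion per mm of travel: 0.25 × 0.12 / (π × 0.875²) = 0.012473. Accumulating E over each segment gives final E = 0.7858.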